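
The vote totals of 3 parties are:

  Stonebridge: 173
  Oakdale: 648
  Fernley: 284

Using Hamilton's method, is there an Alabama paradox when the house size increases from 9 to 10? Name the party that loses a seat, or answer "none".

At 9 seats: Stonebridge 2, Oakdale 5, Fernley 2.
At 10 seats: Stonebridge 1, Oakdale 6, Fernley 3.
Stonebridge drops from 2 to 1.

Stonebridge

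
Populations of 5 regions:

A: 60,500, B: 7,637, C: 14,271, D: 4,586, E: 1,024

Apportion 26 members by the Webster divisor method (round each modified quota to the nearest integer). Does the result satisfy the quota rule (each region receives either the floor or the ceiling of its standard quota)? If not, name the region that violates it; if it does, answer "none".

A

Standard quotas: A 17.871, B 2.256, C 4.216, D 1.355, E 0.302.
Webster allocation: A 19, B 2, C 4, D 1, E 0.
A has quota 17.871 (lower 17, upper 18) but receives 19 — outside the quota interval.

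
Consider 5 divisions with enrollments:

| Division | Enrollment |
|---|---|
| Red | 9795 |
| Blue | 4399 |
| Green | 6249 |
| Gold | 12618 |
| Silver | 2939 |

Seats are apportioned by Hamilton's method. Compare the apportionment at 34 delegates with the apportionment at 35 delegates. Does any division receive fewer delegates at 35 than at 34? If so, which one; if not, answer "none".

At 34 seats: Red 9, Blue 4, Green 6, Gold 12, Silver 3.
At 35 seats: Red 10, Blue 4, Green 6, Gold 12, Silver 3.
No division's allocation decreased.

none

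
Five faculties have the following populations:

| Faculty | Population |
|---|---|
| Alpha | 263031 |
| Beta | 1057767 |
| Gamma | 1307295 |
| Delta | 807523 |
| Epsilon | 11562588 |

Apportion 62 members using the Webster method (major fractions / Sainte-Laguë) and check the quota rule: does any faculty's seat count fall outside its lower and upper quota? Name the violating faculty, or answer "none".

Standard quotas: Alpha 1.087, Beta 4.373, Gamma 5.404, Delta 3.338, Epsilon 47.798.
Webster allocation: Alpha 1, Beta 4, Gamma 5, Delta 3, Epsilon 49.
Epsilon has quota 47.798 (lower 47, upper 48) but receives 49 — outside the quota interval.

Epsilon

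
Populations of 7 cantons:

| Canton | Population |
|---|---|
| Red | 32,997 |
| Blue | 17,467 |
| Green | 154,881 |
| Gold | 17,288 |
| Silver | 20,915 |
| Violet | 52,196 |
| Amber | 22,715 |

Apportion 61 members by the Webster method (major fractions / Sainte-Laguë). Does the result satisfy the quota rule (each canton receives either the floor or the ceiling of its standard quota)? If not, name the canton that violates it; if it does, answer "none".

Standard quotas: Red 6.320, Blue 3.346, Green 29.667, Gold 3.311, Silver 4.006, Violet 9.998, Amber 4.351.
Webster allocation: Red 6, Blue 3, Green 31, Gold 3, Silver 4, Violet 10, Amber 4.
Green has quota 29.667 (lower 29, upper 30) but receives 31 — outside the quota interval.

Green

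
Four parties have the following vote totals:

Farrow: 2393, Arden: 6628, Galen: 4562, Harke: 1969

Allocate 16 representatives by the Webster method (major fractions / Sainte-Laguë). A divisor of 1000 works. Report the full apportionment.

Farrow 2, Arden 7, Galen 5, Harke 2

With modified divisor 1000: modified quotas Farrow 2.393, Arden 6.628, Galen 4.562, Harke 1.969.
Rounding to the nearest integer: Farrow 2, Arden 7, Galen 5, Harke 2 (total 16).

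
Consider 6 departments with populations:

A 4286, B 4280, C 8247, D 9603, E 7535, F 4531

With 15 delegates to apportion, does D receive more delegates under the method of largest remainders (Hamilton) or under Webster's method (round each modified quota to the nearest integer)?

Hamilton: A 2, B 1, C 3, D 4, E 3, F 2.
Webster: A 2, B 2, C 3, D 3, E 3, F 2.
D gets 4 under Hamilton and 3 under Webster.

Hamilton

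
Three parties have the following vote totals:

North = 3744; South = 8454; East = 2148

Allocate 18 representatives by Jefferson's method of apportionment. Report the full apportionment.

North: 5; South: 11; East: 2

Standard divisor 14346/18 ≈ 797; standard quotas: North 4.698, South 10.607, East 2.695.
Rounding down gives 4, 10, 2 = 16 seats, so the divisor must be adjusted.
With modified divisor 730: modified quotas North 5.129, South 11.581, East 2.942.
Rounding down: North 5, South 11, East 2 (total 18).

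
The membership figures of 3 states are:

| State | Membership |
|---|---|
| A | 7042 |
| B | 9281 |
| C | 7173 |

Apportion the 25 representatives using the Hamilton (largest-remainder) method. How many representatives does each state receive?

A 7; B 10; C 8

Standard divisor: 23496 ÷ 25 ≈ 939.84.
Standard quotas: A 7.4928, B 9.8751, C 7.6322.
Lower quotas: A 7, B 9, C 7 (sum 23, leaving 2 seats).
Remainders in descending order: B 0.8751, C 0.6322, A 0.4928.
The surplus seats go to B, C.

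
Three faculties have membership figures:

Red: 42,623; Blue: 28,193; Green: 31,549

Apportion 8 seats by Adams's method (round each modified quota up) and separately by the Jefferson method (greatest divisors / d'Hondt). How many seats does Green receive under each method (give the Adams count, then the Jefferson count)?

Adams: Red 3, Blue 2, Green 3.
Jefferson: Red 4, Blue 2, Green 2.
Green gets 3 under Adams and 2 under Jefferson.

3 and 2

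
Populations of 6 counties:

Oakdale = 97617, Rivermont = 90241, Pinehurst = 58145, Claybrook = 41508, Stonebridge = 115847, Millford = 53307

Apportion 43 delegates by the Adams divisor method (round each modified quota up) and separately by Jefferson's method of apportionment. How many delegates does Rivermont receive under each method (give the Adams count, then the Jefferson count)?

Adams: Oakdale 9, Rivermont 8, Pinehurst 6, Claybrook 4, Stonebridge 11, Millford 5.
Jefferson: Oakdale 9, Rivermont 9, Pinehurst 5, Claybrook 4, Stonebridge 11, Millford 5.
Rivermont gets 8 under Adams and 9 under Jefferson.

8 and 9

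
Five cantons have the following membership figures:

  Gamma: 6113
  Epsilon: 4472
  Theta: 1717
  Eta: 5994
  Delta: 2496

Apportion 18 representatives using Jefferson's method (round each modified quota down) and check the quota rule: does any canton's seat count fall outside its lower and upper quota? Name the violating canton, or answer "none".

Standard quotas: Gamma 5.292, Epsilon 3.871, Theta 1.486, Eta 5.189, Delta 2.161.
Jefferson allocation: Gamma 6, Epsilon 4, Theta 1, Eta 5, Delta 2.
Every allocation lies between the lower and upper quota.

none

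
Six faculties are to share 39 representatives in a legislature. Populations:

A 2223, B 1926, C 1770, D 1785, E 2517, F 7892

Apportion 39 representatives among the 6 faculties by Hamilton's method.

A 5; B 4; C 4; D 4; E 5; F 17

Total 18113; standard divisor 18113/39 ≈ 464.436.
Standard quotas: A 4.7865, B 4.1470, C 3.8111, D 3.8434, E 5.4195, F 16.9927.
Lower quotas: A 4, B 4, C 3, D 3, E 5, F 16 (sum 35, leaving 4 seats).
Remainders in descending order: F 0.9927, D 0.8434, C 0.8111, A 0.7865, E 0.4195, B 0.1470.
The surplus seats go to F, D, C, A.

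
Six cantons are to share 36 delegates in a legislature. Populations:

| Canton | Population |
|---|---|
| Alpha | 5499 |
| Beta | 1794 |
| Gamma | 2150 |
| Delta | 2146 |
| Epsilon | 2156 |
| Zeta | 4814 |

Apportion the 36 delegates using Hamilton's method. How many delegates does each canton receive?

Total 18559; standard divisor 18559/36 ≈ 515.528.
Standard quotas: Alpha 10.6667, Beta 3.4799, Gamma 4.1705, Delta 4.1627, Epsilon 4.1821, Zeta 9.3380.
Lower quotas: Alpha 10, Beta 3, Gamma 4, Delta 4, Epsilon 4, Zeta 9 (sum 34, leaving 2 seats).
Remainders in descending order: Alpha 0.6667, Beta 0.4799, Zeta 0.3380, Epsilon 0.1821, Gamma 0.1705, Delta 0.1627.
The surplus seats go to Alpha, Beta.

Alpha 11, Beta 4, Gamma 4, Delta 4, Epsilon 4, Zeta 9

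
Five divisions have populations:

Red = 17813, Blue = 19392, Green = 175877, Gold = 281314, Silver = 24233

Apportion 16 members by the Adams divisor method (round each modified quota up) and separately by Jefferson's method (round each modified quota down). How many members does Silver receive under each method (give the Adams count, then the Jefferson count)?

1 and 0

Adams: Red 1, Blue 1, Green 5, Gold 8, Silver 1.
Jefferson: Red 0, Blue 0, Green 6, Gold 10, Silver 0.
Silver gets 1 under Adams and 0 under Jefferson.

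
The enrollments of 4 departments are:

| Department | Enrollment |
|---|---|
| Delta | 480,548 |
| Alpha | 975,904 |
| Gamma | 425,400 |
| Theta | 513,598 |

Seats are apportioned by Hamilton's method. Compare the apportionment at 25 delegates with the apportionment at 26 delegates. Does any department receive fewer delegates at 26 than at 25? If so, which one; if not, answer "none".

At 25 seats: Delta 5, Alpha 10, Gamma 5, Theta 5.
At 26 seats: Delta 5, Alpha 11, Gamma 5, Theta 5.
No department's allocation decreased.

none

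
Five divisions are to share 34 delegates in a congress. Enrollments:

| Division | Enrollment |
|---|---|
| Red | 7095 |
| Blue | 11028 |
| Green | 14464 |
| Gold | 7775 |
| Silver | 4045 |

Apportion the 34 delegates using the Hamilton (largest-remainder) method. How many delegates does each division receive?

The standard divisor is 44407/34 ≈ 1306.088.
Standard quotas: Red 5.4323, Blue 8.4435, Green 11.0743, Gold 5.9529, Silver 3.0970.
Lower quotas: Red 5, Blue 8, Green 11, Gold 5, Silver 3 (sum 32, leaving 2 seats).
Remainders in descending order: Gold 0.9529, Blue 0.4435, Red 0.4323, Silver 0.0970, Green 0.0743.
Largest remainders: Gold, Blue receive the extra seats.

Red: 5; Blue: 9; Green: 11; Gold: 6; Silver: 3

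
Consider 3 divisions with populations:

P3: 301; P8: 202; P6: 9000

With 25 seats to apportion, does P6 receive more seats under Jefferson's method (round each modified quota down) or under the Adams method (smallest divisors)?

Jefferson

Jefferson: P3 0, P8 0, P6 25.
Adams: P3 1, P8 1, P6 23.
P6 gets 25 under Jefferson and 23 under Adams.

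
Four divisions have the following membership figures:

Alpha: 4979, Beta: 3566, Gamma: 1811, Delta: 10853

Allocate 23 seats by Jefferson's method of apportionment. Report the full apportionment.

Alpha 5, Beta 4, Gamma 2, Delta 12

Standard divisor 21209/23 ≈ 922.13; standard quotas: Alpha 5.399, Beta 3.867, Gamma 1.964, Delta 11.769.
Rounding down gives 5, 3, 1, 11 = 20 seats, so the divisor must be adjusted.
With modified divisor 860: modified quotas Alpha 5.790, Beta 4.147, Gamma 2.106, Delta 12.620.
Rounding down: Alpha 5, Beta 4, Gamma 2, Delta 12 (total 23).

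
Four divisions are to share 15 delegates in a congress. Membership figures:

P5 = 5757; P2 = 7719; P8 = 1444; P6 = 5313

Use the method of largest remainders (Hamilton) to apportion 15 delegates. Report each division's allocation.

P5=4, P2=6, P8=1, P6=4

Standard divisor: 20233 ÷ 15 ≈ 1348.867.
Standard quotas: P5 4.2680, P2 5.7226, P8 1.0705, P6 3.9389.
Lower quotas: P5 4, P2 5, P8 1, P6 3 (sum 13, leaving 2 seats).
Remainders in descending order: P6 0.9389, P2 0.7226, P5 0.2680, P8 0.0705.
The surplus seats go to P6, P2.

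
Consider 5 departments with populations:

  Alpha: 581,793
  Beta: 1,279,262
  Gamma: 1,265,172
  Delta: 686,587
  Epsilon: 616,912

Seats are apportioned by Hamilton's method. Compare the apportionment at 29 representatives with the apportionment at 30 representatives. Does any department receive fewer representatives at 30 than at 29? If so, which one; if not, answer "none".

none

At 29 seats: Alpha 4, Beta 8, Gamma 8, Delta 5, Epsilon 4.
At 30 seats: Alpha 4, Beta 9, Gamma 8, Delta 5, Epsilon 4.
No department's allocation decreased.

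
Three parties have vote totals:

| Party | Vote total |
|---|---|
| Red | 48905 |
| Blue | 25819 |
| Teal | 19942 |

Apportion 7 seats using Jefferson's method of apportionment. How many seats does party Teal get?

Standard divisor 94666/7 ≈ 13523.714; standard quotas: Red 3.616, Blue 1.909, Teal 1.475.
Rounding down gives 3, 1, 1 = 5 seats, so the divisor must be adjusted.
With modified divisor 11100: modified quotas Red 4.406, Blue 2.326, Teal 1.797.
Rounding down: Red 4, Blue 2, Teal 1 (total 7).
Teal receives 1.

1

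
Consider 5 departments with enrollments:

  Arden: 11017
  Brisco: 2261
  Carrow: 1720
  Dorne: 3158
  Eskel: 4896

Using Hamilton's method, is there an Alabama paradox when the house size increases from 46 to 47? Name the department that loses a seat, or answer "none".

At 46 seats: Arden 22, Brisco 5, Carrow 3, Dorne 6, Eskel 10.
At 47 seats: Arden 22, Brisco 5, Carrow 4, Dorne 6, Eskel 10.
No department's allocation decreased.

none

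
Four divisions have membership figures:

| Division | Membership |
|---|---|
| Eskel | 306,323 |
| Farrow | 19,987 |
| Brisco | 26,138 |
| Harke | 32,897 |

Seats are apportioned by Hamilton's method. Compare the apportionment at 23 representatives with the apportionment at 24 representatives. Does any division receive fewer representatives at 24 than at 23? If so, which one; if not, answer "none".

none

At 23 seats: Eskel 18, Farrow 1, Brisco 2, Harke 2.
At 24 seats: Eskel 19, Farrow 1, Brisco 2, Harke 2.
No division's allocation decreased.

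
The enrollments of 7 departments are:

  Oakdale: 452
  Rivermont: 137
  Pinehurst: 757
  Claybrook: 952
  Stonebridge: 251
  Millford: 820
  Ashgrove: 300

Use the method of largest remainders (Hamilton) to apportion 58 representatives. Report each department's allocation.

Oakdale 7, Rivermont 2, Pinehurst 12, Claybrook 15, Stonebridge 4, Millford 13, Ashgrove 5

Total 3669; standard divisor 3669/58 ≈ 63.259.
Standard quotas: Oakdale 7.145, Rivermont 2.166, Pinehurst 11.967, Claybrook 15.049, Stonebridge 3.968, Millford 12.963, Ashgrove 4.742.
Lower quotas: Oakdale 7, Rivermont 2, Pinehurst 11, Claybrook 15, Stonebridge 3, Millford 12, Ashgrove 4 (sum 54, leaving 4 seats).
Remainders in descending order: Stonebridge 0.968, Pinehurst 0.967, Millford 0.963, Ashgrove 0.742, Rivermont 0.166, Oakdale 0.145, Claybrook 0.049.
The surplus seats go to Stonebridge, Pinehurst, Millford, Ashgrove.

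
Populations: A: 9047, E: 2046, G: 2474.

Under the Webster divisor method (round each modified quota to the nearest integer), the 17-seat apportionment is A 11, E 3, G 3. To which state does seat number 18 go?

Priority for the next seat is population ÷ (current seats + 0.5).
Priorities: A 786.696, E 584.571, G 706.857.
Highest priority: A.

A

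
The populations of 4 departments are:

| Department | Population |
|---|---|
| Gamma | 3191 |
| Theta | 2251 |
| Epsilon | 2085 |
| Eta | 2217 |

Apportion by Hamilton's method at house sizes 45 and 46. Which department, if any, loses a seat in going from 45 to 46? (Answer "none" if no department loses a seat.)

none

At 45 seats: Gamma 15, Theta 10, Epsilon 10, Eta 10.
At 46 seats: Gamma 15, Theta 11, Epsilon 10, Eta 10.
No department's allocation decreased.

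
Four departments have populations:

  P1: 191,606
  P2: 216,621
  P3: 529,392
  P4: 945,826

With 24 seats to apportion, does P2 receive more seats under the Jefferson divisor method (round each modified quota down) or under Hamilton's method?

Jefferson: P1 2, P2 2, P3 7, P4 13.
Hamilton: P1 2, P2 3, P3 7, P4 12.
P2 gets 2 under Jefferson and 3 under Hamilton.

Hamilton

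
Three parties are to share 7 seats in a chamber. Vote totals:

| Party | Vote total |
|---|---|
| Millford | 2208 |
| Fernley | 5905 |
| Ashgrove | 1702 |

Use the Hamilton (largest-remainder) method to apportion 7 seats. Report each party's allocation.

Millford 2, Fernley 4, Ashgrove 1

Standard divisor: 9815 ÷ 7 ≈ 1402.143.
Standard quotas: Millford 1.5747, Fernley 4.2114, Ashgrove 1.2139.
Lower quotas: Millford 1, Fernley 4, Ashgrove 1 (sum 6, leaving 1 seat).
Remainders in descending order: Millford 0.5747, Ashgrove 0.2139, Fernley 0.2114.
The surplus seat goes to Millford.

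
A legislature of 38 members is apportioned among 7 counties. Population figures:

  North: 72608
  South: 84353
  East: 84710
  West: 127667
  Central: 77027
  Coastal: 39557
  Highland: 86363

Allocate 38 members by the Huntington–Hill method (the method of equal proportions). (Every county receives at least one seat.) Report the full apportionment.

North=5; South=5; East=6; West=8; Central=5; Coastal=3; Highland=6

With divisor 15433: modified quotas North 4.705, South 5.466, East 5.489, West 8.272, Central 4.991, Coastal 2.563, Highland 5.596.
Geometric-mean thresholds: North √(4·5)=4.472, South √(5·6)=5.477, East √(5·6)=5.477, West √(8·9)=8.485, Central √(4·5)=4.472, Coastal √(2·3)=2.449, Highland √(5·6)=5.477.
Each quota rounded against its threshold gives North 5, South 5, East 6, West 8, Central 5, Coastal 3, Highland 6 (total 38).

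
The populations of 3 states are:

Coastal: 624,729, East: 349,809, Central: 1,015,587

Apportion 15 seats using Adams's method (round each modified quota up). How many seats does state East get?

3

Standard divisor 1990125/15 ≈ 132675; standard quotas: Coastal 4.709, East 2.637, Central 7.655.
Rounding up gives 5, 3, 8 = 16 seats, so the divisor must be adjusted.
With modified divisor 150600: modified quotas Coastal 4.148, East 2.323, Central 6.744.
Rounding up: Coastal 5, East 3, Central 7 (total 15).
East receives 3.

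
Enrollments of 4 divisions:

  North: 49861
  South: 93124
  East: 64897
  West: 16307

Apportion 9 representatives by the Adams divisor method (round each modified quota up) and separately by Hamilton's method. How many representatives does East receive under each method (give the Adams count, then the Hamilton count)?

3 and 2

Adams: North 2, South 3, East 3, West 1.
Hamilton: North 2, South 4, East 2, West 1.
East gets 3 under Adams and 2 under Hamilton.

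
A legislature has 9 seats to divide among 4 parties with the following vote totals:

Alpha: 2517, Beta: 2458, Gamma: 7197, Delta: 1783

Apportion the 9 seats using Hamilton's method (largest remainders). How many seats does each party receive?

Standard divisor: 13955 ÷ 9 ≈ 1550.556.
Standard quotas: Alpha 1.6233, Beta 1.5852, Gamma 4.6416, Delta 1.1499.
Lower quotas: Alpha 1, Beta 1, Gamma 4, Delta 1 (sum 7, leaving 2 seats).
Remainders in descending order: Gamma 0.6416, Alpha 0.6233, Beta 0.5852, Delta 0.1499.
The surplus seats go to Gamma, Alpha.

Alpha 2, Beta 1, Gamma 5, Delta 1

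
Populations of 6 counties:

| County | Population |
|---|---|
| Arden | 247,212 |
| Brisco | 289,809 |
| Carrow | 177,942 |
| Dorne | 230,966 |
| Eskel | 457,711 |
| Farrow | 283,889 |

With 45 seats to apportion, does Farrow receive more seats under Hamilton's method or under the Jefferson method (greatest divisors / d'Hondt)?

Jefferson

Hamilton: Arden 7, Brisco 8, Carrow 5, Dorne 6, Eskel 12, Farrow 7.
Jefferson: Arden 6, Brisco 8, Carrow 5, Dorne 6, Eskel 12, Farrow 8.
Farrow gets 7 under Hamilton and 8 under Jefferson.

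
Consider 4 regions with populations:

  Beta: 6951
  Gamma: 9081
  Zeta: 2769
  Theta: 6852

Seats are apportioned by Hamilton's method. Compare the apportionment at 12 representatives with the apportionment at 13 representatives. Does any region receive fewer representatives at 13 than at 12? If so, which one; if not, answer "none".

Zeta

At 12 seats: Beta 3, Gamma 4, Zeta 2, Theta 3.
At 13 seats: Beta 4, Gamma 5, Zeta 1, Theta 3.
Zeta drops from 2 to 1.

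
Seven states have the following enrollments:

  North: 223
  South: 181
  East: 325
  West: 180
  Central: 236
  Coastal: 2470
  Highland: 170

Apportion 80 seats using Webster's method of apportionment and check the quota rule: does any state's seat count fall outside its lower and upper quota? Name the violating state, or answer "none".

Coastal

Standard quotas: North 4.713, South 3.826, East 6.869, West 3.804, Central 4.988, Coastal 52.206, Highland 3.593.
Webster allocation: North 5, South 4, East 7, West 4, Central 5, Coastal 51, Highland 4.
Coastal has quota 52.206 (lower 52, upper 53) but receives 51 — outside the quota interval.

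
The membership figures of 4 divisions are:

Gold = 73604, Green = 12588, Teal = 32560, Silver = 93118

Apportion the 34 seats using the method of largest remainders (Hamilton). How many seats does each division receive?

Total 211870; standard divisor 211870/34 ≈ 6231.471.
Standard quotas: Gold 11.8117, Green 2.0201, Teal 5.2251, Silver 14.9432.
Lower quotas: Gold 11, Green 2, Teal 5, Silver 14 (sum 32, leaving 2 seats).
Remainders in descending order: Silver 0.9432, Gold 0.8117, Teal 0.2251, Green 0.0201.
The surplus seats go to Silver, Gold.

Gold 12, Green 2, Teal 5, Silver 15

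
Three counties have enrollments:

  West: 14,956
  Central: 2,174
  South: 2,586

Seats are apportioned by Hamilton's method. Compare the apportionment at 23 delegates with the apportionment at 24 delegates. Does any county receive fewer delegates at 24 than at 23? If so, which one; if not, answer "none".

none

At 23 seats: West 17, Central 3, South 3.
At 24 seats: West 18, Central 3, South 3.
No county's allocation decreased.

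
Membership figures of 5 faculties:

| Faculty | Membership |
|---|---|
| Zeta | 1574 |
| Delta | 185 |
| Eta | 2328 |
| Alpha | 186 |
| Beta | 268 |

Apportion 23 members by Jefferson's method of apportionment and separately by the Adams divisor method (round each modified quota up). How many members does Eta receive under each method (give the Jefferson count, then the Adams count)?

Jefferson: Zeta 8, Delta 1, Eta 12, Alpha 1, Beta 1.
Adams: Zeta 8, Delta 1, Eta 11, Alpha 1, Beta 2.
Eta gets 12 under Jefferson and 11 under Adams.

12 and 11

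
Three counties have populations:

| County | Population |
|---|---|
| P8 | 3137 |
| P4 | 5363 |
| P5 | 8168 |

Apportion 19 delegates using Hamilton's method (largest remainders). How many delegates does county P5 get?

9

The standard divisor is 16668/19 ≈ 877.263.
Standard quotas: P8 3.5759, P4 6.1133, P5 9.3108.
Lower quotas: P8 3, P4 6, P5 9 (sum 18, leaving 1 seat).
Remainders in descending order: P8 0.5759, P5 0.3108, P4 0.1133.
The surplus seat goes to P8.
P5 receives 9.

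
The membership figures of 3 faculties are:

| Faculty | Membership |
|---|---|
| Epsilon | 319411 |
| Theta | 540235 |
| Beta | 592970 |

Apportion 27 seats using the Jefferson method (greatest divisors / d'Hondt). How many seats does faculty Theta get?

Standard divisor 1452616/27 ≈ 53800.593; standard quotas: Epsilon 5.937, Theta 10.041, Beta 11.022.
Rounding down gives 5, 10, 11 = 26 seats, so the divisor must be adjusted.
With modified divisor 51300: modified quotas Epsilon 6.226, Theta 10.531, Beta 11.559.
Rounding down: Epsilon 6, Theta 10, Beta 11 (total 27).
Theta receives 10.

10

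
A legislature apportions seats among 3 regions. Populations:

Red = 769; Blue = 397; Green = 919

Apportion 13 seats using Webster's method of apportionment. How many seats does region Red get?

Standard divisor 2085/13 ≈ 160.385; standard quotas: Red 4.795, Blue 2.475, Green 5.730.
Rounding to the nearest integer gives Red 5, Blue 2, Green 6 — total 13, matching the house size, so no adjustment is needed.
Red receives 5.

5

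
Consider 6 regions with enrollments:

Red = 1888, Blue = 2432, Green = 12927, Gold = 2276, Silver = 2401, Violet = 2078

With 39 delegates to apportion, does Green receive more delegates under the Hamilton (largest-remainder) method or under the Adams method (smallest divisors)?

Hamilton: Red 3, Blue 4, Green 21, Gold 4, Silver 4, Violet 3.
Adams: Red 3, Blue 4, Green 20, Gold 4, Silver 4, Violet 4.
Green gets 21 under Hamilton and 20 under Adams.

Hamilton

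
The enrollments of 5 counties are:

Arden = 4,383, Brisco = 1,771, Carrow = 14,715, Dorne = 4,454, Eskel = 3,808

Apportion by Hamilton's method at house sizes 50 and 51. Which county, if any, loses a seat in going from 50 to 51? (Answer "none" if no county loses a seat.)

Eskel

At 50 seats: Arden 7, Brisco 3, Carrow 25, Dorne 8, Eskel 7.
At 51 seats: Arden 8, Brisco 3, Carrow 26, Dorne 8, Eskel 6.
Eskel drops from 7 to 6.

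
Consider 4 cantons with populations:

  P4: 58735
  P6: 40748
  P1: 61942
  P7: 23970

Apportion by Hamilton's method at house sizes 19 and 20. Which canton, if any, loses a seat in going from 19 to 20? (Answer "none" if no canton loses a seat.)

none

At 19 seats: P4 6, P6 4, P1 6, P7 3.
At 20 seats: P4 6, P6 4, P1 7, P7 3.
No canton's allocation decreased.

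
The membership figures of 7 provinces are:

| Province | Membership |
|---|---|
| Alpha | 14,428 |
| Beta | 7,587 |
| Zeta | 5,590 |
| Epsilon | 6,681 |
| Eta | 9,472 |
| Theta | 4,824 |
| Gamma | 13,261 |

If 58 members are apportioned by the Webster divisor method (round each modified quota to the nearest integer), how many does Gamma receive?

12

Standard divisor 61843/58 ≈ 1066.259; standard quotas: Alpha 13.531, Beta 7.116, Zeta 5.243, Epsilon 6.266, Eta 8.883, Theta 4.524, Gamma 12.437.
Rounding to the nearest integer gives Alpha 14, Beta 7, Zeta 5, Epsilon 6, Eta 9, Theta 5, Gamma 12 — total 58, matching the house size, so no adjustment is needed.
Gamma receives 12.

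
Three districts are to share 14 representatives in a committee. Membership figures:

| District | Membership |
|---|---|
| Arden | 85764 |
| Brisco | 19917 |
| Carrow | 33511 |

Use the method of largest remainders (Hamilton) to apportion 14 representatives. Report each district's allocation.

Total 139192; standard divisor 139192/14 ≈ 9942.286.
Standard quotas: Arden 8.6262, Brisco 2.0033, Carrow 3.3706.
Lower quotas: Arden 8, Brisco 2, Carrow 3 (sum 13, leaving 1 seat).
Remainders in descending order: Arden 0.6262, Carrow 0.3706, Brisco 0.0033.
The surplus seat goes to Arden.

Arden: 9; Brisco: 2; Carrow: 3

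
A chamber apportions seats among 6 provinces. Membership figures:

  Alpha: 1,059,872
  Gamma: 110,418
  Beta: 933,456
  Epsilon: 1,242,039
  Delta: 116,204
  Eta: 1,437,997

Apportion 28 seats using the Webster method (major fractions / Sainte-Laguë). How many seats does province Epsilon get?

Standard divisor 4899986/28 ≈ 174999.5; standard quotas: Alpha 6.056, Gamma 0.631, Beta 5.334, Epsilon 7.097, Delta 0.664, Eta 8.217.
Rounding to the nearest integer gives Alpha 6, Gamma 1, Beta 5, Epsilon 7, Delta 1, Eta 8 — total 28, matching the house size, so no adjustment is needed.
Epsilon receives 7.

7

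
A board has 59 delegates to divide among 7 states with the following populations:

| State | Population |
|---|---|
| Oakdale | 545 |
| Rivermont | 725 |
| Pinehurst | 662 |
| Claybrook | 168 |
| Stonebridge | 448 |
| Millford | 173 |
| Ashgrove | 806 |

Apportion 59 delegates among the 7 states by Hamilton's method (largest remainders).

Oakdale: 9, Rivermont: 12, Pinehurst: 11, Claybrook: 3, Stonebridge: 8, Millford: 3, Ashgrove: 13

Standard divisor: 3527 ÷ 59 ≈ 59.78.
Standard quotas: Oakdale 9.117, Rivermont 12.128, Pinehurst 11.074, Claybrook 2.810, Stonebridge 7.494, Millford 2.894, Ashgrove 13.483.
Lower quotas: Oakdale 9, Rivermont 12, Pinehurst 11, Claybrook 2, Stonebridge 7, Millford 2, Ashgrove 13 (sum 56, leaving 3 seats).
Remainders in descending order: Millford 0.894, Claybrook 0.810, Stonebridge 0.494, Ashgrove 0.483, Rivermont 0.128, Oakdale 0.117, Pinehurst 0.074.
The surplus seats go to Millford, Claybrook, Stonebridge.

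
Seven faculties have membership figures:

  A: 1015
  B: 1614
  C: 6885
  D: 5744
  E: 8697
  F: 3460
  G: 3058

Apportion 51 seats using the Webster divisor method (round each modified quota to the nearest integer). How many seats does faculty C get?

11

Standard divisor 30473/51 ≈ 597.51; standard quotas: A 1.699, B 2.701, C 11.523, D 9.613, E 14.555, F 5.791, G 5.118.
Rounding to the nearest integer gives 2, 3, 12, 10, 15, 6, 5 = 53 seats, so the divisor must be adjusted.
With modified divisor 602: modified quotas A 1.686, B 2.681, C 11.437, D 9.542, E 14.447, F 5.748, G 5.080.
Rounding to the nearest integer: A 2, B 3, C 11, D 10, E 14, F 6, G 5 (total 51).
C receives 11.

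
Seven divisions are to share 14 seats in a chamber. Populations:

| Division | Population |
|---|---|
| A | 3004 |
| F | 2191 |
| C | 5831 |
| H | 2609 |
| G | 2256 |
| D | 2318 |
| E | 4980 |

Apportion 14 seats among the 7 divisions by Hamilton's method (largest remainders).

Standard divisor: 23189 ÷ 14 ≈ 1656.357.
Standard quotas: A 1.8136, F 1.3228, C 3.5204, H 1.5751, G 1.3620, D 1.3995, E 3.0066.
Lower quotas: A 1, F 1, C 3, H 1, G 1, D 1, E 3 (sum 11, leaving 3 seats).
Remainders in descending order: A 0.8136, H 0.5751, C 0.5204, D 0.3995, G 0.3620, F 0.3228, E 0.0066.
The surplus seats go to A, H, C.

A=2, F=1, C=4, H=2, G=1, D=1, E=3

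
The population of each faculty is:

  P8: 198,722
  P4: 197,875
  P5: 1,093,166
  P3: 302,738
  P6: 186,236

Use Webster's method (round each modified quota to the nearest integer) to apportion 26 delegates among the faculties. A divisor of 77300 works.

P8 3; P4 3; P5 14; P3 4; P6 2

With modified divisor 77300: modified quotas P8 2.571, P4 2.560, P5 14.142, P3 3.916, P6 2.409.
Rounding to the nearest integer: P8 3, P4 3, P5 14, P3 4, P6 2 (total 26).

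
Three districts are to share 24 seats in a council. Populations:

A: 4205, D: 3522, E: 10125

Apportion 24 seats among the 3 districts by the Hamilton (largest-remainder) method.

A 6, D 5, E 13

Total 17852; standard divisor 17852/24 ≈ 743.833.
Standard quotas: A 5.6531, D 4.7349, E 13.6119.
Lower quotas: A 5, D 4, E 13 (sum 22, leaving 2 seats).
Remainders in descending order: D 0.7349, A 0.6531, E 0.6119.
The surplus seats go to D, A.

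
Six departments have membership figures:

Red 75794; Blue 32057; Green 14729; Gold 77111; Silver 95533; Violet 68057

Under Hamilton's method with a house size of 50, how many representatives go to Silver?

13

Standard divisor: 363281 ÷ 50 ≈ 7265.62.
Standard quotas: Red 10.4319, Blue 4.4121, Green 2.0272, Gold 10.6131, Silver 13.1486, Violet 9.3670.
Lower quotas: Red 10, Blue 4, Green 2, Gold 10, Silver 13, Violet 9 (sum 48, leaving 2 seats).
Remainders in descending order: Gold 0.6131, Red 0.4319, Blue 0.4121, Violet 0.3670, Silver 0.1486, Green 0.0272.
The surplus seats go to Gold, Red.
Silver receives 13.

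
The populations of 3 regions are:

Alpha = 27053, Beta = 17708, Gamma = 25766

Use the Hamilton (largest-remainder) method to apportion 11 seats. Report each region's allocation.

The standard divisor is 70527/11 ≈ 6411.545.
Standard quotas: Alpha 4.2194, Beta 2.7619, Gamma 4.0187.
Lower quotas: Alpha 4, Beta 2, Gamma 4 (sum 10, leaving 1 seat).
Remainders in descending order: Beta 0.7619, Alpha 0.2194, Gamma 0.0187.
Largest remainder: Beta receives the extra seat.

Alpha 4; Beta 3; Gamma 4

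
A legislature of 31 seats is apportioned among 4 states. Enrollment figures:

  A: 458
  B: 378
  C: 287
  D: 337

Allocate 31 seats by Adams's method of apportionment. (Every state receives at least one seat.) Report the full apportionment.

Standard divisor 1460/31 ≈ 47.097; standard quotas: A 9.725, B 8.026, C 6.094, D 7.155.
Rounding up gives 10, 9, 7, 8 = 34 seats, so the divisor must be adjusted.
With modified divisor 50: modified quotas A 9.160, B 7.560, C 5.740, D 6.740.
Rounding up: A 10, B 8, C 6, D 7 (total 31).

A=10; B=8; C=6; D=7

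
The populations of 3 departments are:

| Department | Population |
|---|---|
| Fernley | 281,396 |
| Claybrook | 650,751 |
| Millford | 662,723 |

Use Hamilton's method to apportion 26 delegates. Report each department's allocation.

The standard divisor is 1594870/26 ≈ 61341.154.
Standard quotas: Fernley 4.5874, Claybrook 10.6087, Millford 10.8039.
Lower quotas: Fernley 4, Claybrook 10, Millford 10 (sum 24, leaving 2 seats).
Remainders in descending order: Millford 0.8039, Claybrook 0.6087, Fernley 0.5874.
The surplus seats go to Millford, Claybrook.

Fernley: 4, Claybrook: 11, Millford: 11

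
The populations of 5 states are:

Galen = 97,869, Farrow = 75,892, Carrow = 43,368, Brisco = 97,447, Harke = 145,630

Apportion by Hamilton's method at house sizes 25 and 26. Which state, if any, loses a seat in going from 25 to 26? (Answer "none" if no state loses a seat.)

Carrow

At 25 seats: Galen 5, Farrow 4, Carrow 3, Brisco 5, Harke 8.
At 26 seats: Galen 6, Farrow 4, Carrow 2, Brisco 6, Harke 8.
Carrow drops from 3 to 2.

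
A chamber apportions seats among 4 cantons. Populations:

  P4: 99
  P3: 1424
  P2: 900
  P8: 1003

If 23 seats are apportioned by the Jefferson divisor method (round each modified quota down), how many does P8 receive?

7

Standard divisor 3426/23 ≈ 148.957; standard quotas: P4 0.665, P3 9.560, P2 6.042, P8 6.734.
Rounding down gives 0, 9, 6, 6 = 21 seats, so the divisor must be adjusted.
With modified divisor 140: modified quotas P4 0.707, P3 10.171, P2 6.429, P8 7.164.
Rounding down: P4 0, P3 10, P2 6, P8 7 (total 23).
P8 receives 7.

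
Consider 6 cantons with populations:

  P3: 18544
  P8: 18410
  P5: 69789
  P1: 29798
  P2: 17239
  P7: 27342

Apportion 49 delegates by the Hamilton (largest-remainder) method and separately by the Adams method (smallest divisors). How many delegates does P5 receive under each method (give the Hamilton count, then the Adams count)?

Hamilton: P3 5, P8 5, P5 19, P1 8, P2 5, P7 7.
Adams: P3 5, P8 5, P5 18, P1 8, P2 5, P7 8.
P5 gets 19 under Hamilton and 18 under Adams.

19 and 18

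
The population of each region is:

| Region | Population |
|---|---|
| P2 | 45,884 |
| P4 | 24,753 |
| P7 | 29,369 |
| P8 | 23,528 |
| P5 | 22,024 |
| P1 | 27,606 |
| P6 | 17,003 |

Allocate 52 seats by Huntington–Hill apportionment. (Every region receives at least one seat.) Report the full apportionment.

With divisor 3681: modified quotas P2 12.465, P4 6.725, P7 7.979, P8 6.392, P5 5.983, P1 7.500, P6 4.619.
Geometric-mean thresholds: P2 √(12·13)=12.490, P4 √(6·7)=6.481, P7 √(7·8)=7.483, P8 √(6·7)=6.481, P5 √(5·6)=5.477, P1 √(7·8)=7.483, P6 √(4·5)=4.472.
Each quota rounded against its threshold gives P2 12, P4 7, P7 8, P8 6, P5 6, P1 8, P6 5 (total 52).

P2=12, P4=7, P7=8, P8=6, P5=6, P1=8, P6=5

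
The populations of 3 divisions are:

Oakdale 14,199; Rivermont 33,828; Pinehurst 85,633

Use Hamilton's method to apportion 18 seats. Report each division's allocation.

Standard divisor: 133660 ÷ 18 ≈ 7425.556.
Standard quotas: Oakdale 1.9122, Rivermont 4.5556, Pinehurst 11.5322.
Lower quotas: Oakdale 1, Rivermont 4, Pinehurst 11 (sum 16, leaving 2 seats).
Remainders in descending order: Oakdale 0.9122, Rivermont 0.5556, Pinehurst 0.5322.
Largest remainders: Oakdale, Rivermont receive the extra seats.

Oakdale 2, Rivermont 5, Pinehurst 11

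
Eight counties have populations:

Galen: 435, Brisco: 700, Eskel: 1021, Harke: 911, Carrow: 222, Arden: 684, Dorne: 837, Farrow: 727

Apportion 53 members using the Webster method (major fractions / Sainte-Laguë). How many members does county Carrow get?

2

Standard divisor 5537/53 ≈ 104.472; standard quotas: Galen 4.164, Brisco 6.700, Eskel 9.773, Harke 8.720, Carrow 2.125, Arden 6.547, Dorne 8.012, Farrow 6.959.
Rounding to the nearest integer gives 4, 7, 10, 9, 2, 7, 8, 7 = 54 seats, so the divisor must be adjusted.
With modified divisor 106: modified quotas Galen 4.104, Brisco 6.604, Eskel 9.632, Harke 8.594, Carrow 2.094, Arden 6.453, Dorne 7.896, Farrow 6.858.
Rounding to the nearest integer: Galen 4, Brisco 7, Eskel 10, Harke 9, Carrow 2, Arden 6, Dorne 8, Farrow 7 (total 53).
Carrow receives 2.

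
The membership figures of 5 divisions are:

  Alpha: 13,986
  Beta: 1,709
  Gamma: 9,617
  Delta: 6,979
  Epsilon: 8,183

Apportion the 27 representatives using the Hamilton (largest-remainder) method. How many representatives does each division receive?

Alpha=9, Beta=1, Gamma=6, Delta=5, Epsilon=6

The standard divisor is 40474/27 ≈ 1499.037.
Standard quotas: Alpha 9.3300, Beta 1.1401, Gamma 6.4155, Delta 4.6557, Epsilon 5.4588.
Lower quotas: Alpha 9, Beta 1, Gamma 6, Delta 4, Epsilon 5 (sum 25, leaving 2 seats).
Remainders in descending order: Delta 0.6557, Epsilon 0.4588, Gamma 0.4155, Alpha 0.3300, Beta 0.1401.
Largest remainders: Delta, Epsilon receive the extra seats.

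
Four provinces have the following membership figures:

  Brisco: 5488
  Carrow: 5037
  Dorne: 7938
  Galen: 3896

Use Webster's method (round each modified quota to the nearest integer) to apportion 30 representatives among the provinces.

Standard divisor 22359/30 ≈ 745.3; standard quotas: Brisco 7.363, Carrow 6.758, Dorne 10.651, Galen 5.227.
Rounding to the nearest integer gives Brisco 7, Carrow 7, Dorne 11, Galen 5 — total 30, matching the house size, so no adjustment is needed.

Brisco 7, Carrow 7, Dorne 11, Galen 5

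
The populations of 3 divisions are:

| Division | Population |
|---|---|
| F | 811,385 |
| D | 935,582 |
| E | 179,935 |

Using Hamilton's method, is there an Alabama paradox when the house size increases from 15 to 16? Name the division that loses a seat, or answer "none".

At 15 seats: F 6, D 7, E 2.
At 16 seats: F 7, D 8, E 1.
E drops from 2 to 1.

E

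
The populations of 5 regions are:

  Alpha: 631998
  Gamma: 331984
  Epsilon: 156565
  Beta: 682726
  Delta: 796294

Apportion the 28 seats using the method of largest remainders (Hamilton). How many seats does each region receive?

Total 2599567; standard divisor 2599567/28 ≈ 92841.679.
Standard quotas: Alpha 6.8073, Gamma 3.5758, Epsilon 1.6864, Beta 7.3537, Delta 8.5769.
Lower quotas: Alpha 6, Gamma 3, Epsilon 1, Beta 7, Delta 8 (sum 25, leaving 3 seats).
Remainders in descending order: Alpha 0.8073, Epsilon 0.6864, Delta 0.5769, Gamma 0.5758, Beta 0.3537.
Largest remainders: Alpha, Epsilon, Delta receive the extra seats.

Alpha: 7; Gamma: 3; Epsilon: 2; Beta: 7; Delta: 9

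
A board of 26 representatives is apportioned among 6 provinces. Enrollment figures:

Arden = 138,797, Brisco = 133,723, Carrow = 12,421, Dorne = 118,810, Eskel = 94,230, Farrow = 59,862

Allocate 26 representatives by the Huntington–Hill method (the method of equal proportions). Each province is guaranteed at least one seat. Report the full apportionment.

Arden 6; Brisco 6; Carrow 1; Dorne 6; Eskel 4; Farrow 3

With divisor 21554: modified quotas Arden 6.440, Brisco 6.204, Carrow 0.576, Dorne 5.512, Eskel 4.372, Farrow 2.777.
Geometric-mean thresholds: Arden √(6·7)=6.481, Brisco √(6·7)=6.481, Carrow (min 1), Dorne √(5·6)=5.477, Eskel √(4·5)=4.472, Farrow √(2·3)=2.449.
Each quota rounded against its threshold gives Arden 6, Brisco 6, Carrow 1, Dorne 6, Eskel 4, Farrow 3 (total 26).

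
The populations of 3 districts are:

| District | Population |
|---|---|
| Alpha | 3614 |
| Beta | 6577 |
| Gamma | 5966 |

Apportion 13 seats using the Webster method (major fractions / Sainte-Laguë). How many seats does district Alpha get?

Standard divisor 16157/13 ≈ 1242.846; standard quotas: Alpha 2.908, Beta 5.292, Gamma 4.800.
Rounding to the nearest integer gives Alpha 3, Beta 5, Gamma 5 — total 13, matching the house size, so no adjustment is needed.
Alpha receives 3.

3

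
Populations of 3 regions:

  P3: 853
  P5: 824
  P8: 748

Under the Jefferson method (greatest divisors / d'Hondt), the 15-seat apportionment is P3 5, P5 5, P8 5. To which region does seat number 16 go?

P3

Priority for the next seat is population ÷ (current seats + 1).
Priorities: P3 142.167, P5 137.333, P8 124.667.
Highest priority: P3.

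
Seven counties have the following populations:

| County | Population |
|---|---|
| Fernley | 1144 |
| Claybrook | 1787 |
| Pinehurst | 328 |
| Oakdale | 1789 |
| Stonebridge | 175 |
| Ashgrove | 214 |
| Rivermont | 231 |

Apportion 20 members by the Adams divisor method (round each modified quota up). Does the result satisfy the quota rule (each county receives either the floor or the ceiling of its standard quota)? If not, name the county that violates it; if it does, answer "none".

none

Standard quotas: Fernley 4.037, Claybrook 6.306, Pinehurst 1.157, Oakdale 6.313, Stonebridge 0.618, Ashgrove 0.755, Rivermont 0.815.
Adams allocation: Fernley 4, Claybrook 6, Pinehurst 1, Oakdale 6, Stonebridge 1, Ashgrove 1, Rivermont 1.
Every allocation lies between the lower and upper quota.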